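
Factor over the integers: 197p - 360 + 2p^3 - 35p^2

(2p - 9)(p - 5)(p - 8)

Trying the rational-root candidates, p = 8 is a root, so (p - 8) is a factor; dividing leaves 2p^2 - 19p + 45.
The remaining quadratic factors as (p - 5)(2p - 9).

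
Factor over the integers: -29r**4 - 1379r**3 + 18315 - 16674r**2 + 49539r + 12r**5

(3r + 1)(4r - 11)(r - 15)(r**2 + 15r + 111)

Trying the rational-root candidates, r = 11/4 is a root, so (4r - 11) divides it; the quotient is 3r**4 + r**3 - 342r**2 - 5109r - 1665.
Continuing, r = -1/3 is a root, giving the factor (3r + 1) and quotient r**3 - 114r - 1665.
Continuing, r = 15 is a root, so (r - 15) is a factor; dividing leaves r**2 + 15r + 111.
The quadratic r**2 + 15r + 111 has discriminant -219 < 0 and is irreducible over ℤ.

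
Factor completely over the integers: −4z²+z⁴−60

Substitute u = z² to get a quadratic in u, then factor.
z²+6 is irreducible over ℤ (always positive, so no real roots).
z²−10 is irreducible over ℤ (10 is not a perfect square).

(z²+6)(z²−10)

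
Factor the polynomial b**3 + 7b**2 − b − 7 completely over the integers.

Trying the rational-root candidates, b = −7 is a root, so (b + 7) divides it; the quotient is b**2 − 1.
The remaining quadratic factors as (b − 1)(b + 1).

(b + 1)(b + 7)(b − 1)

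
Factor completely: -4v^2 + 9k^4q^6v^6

v^2(3k^2q^3v^2 + 2)(3k^2q^3v^2 - 2)

Every term has a factor of v^2; factoring it out leaves 9k^4q^6v^4 - 4.
Recognize a difference of squares with the parts 3k^2q^3v^2 and 2.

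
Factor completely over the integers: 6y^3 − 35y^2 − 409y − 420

(6y + 7)(y + 5)(y − 12)

Testing divisors of the constant over divisors of the leading coefficient, y = −7/6 is a root, giving the factor (6y + 7) and quotient y^2 − 7y − 60.
The remaining quadratic factors as (y + 5)(y − 12).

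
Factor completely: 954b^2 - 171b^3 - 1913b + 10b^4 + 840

Among the possible rational roots, b = 8 is a root, so (b - 8) is a factor; dividing leaves 10b^3 - 91b^2 + 226b - 105.
Then b = 5 is a root, so (b - 5) divides it; the quotient is 10b^2 - 41b + 21.
The remaining quadratic factors as (2b - 7)(5b - 3).

(2b - 7)(5b - 3)(b - 5)(b - 8)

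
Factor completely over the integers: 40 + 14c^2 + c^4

Substitute u = c^2 to get a quadratic in u, then factor.
c^2 + 10 is irreducible over ℤ (always positive, so no real roots).
c^2 + 4 is irreducible over ℤ (sum of squares).

(c^2 + 10)(c^2 + 4)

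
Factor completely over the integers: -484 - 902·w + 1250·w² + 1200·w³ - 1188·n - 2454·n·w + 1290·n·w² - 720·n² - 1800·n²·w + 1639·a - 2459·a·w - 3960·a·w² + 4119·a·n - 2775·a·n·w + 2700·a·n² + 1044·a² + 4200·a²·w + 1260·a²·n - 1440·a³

-(12·a + 12·n - 15·w + 11)·(15·a - 10·w - 4)·(8·a - 15·n - 8·w - 11)

Group: 12·a·(-120·a² + 225·a·n + 200·a·w + 197·a - 150·n·w - 60·n - 80·w² - 142·w - 44) + (12·n - 15·w + 11)·(-120·a² + 225·a·n + 200·a·w + 197·a - 150·n·w - 60·n - 80·w² - 142·w - 44); both groups contain (-120·a² + 225·a·n + 200·a·w + 197·a - 150·n·w - 60·n - 80·w² - 142·w - 44), so (12·a + 12·n - 15·w + 11) is a factor with cofactor -120·a² + 225·a·n + 200·a·w + 197·a - 150·n·w - 60·n - 80·w² - 142·w - 44.
The cofactor groups again: -120·a² + 225·a·n + 200·a·w + 197·a - 150·n·w - 60·n - 80·w² - 142·w - 44 = -8·a·(15·a - 10·w - 4) + (15·n + 8·w + 11)·(15·a - 10·w - 4); both groups contain (15·a - 10·w - 4), giving -(8·a - 15·n - 8·w - 11)·(15·a - 10·w - 4).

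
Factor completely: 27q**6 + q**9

q**6(q + 3)(q**2 - 3q + 9)

Pull out the common factor q**6, leaving q**3 + 27.
Recognize a sum of cubes with the parts q and 3.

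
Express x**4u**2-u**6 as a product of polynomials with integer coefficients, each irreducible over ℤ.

Factor out u**2 first: what remains is x**4-u**4.
Recognize a difference of squares with the parts x**2 and u**2.
x**2-u**2 is again a difference of squares: (x-u)(x+u).

u**2(x-u)(x+u)(x**2+u**2)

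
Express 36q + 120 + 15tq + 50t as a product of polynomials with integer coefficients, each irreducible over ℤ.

Group as (15tq + 50t) + (36q + 120) = 5t(3q + 10) + 12(3q + 10).
Both groups share the factor (3q + 10).

(3q + 10)(5t + 12)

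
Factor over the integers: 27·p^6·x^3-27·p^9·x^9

-27·p^6·x^3·(p·x^2-1)·(p^2·x^4+p·x^2+1)

Factor out 27·p^6·x^3 first: what remains is -p^3·x^6+1.
Recognize a difference of cubes with the parts 1 and p·x^2.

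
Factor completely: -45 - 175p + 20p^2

Pull out the common factor 5, then factor the remaining trinomial.

5(4p + 1)(p - 9)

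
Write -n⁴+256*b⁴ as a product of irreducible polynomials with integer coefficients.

(4*b+n)*(4*b-n)*(16*b²+n²)

Difference of squares twice: with A = 4*b and B = n, A⁴ − B⁴ = (A² − B²)(A² + B²), and A² − B² factors again.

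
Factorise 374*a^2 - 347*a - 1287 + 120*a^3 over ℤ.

Trying the rational-root candidates, a = -13/6 is a root, so (6*a + 13) divides it; the quotient is 20*a^2 + 19*a - 99.
The remaining quadratic factors as (4*a + 11)(5*a - 9).

(4*a + 11)*(5*a - 9)*(6*a + 13)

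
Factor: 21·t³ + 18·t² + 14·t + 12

(7·t + 6)·(3·t² + 2)

Group as (21·t³ + 14·t) + (18·t² + 12) = 7·t·(3·t² + 2) + 6·(3·t² + 2).
Both groups share the factor (3·t² + 2).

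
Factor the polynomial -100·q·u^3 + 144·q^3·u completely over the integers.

Pull out the common factor 4·q·u; 36·q^2 - 25·u^2 is a difference of squares.

4·q·u·(6·q + 5·u)·(6·q - 5·u)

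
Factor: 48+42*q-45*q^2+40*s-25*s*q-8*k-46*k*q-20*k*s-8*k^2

-(2*k+5*s+9*q+6)*(4*k+5*q-8)

Group: -2*k*(4*k+5*q-8) + (-5*s-9*q-6)*(4*k+5*q-8); both groups contain (4*k+5*q-8).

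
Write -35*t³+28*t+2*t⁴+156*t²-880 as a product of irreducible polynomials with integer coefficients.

Trying the rational-root candidates, t = 10 is a root, so (t-10) is a factor; dividing leaves 2*t³-15*t²+6*t+88.
Next, t = 11/2 is a root, so (2*t-11) divides it; the quotient is t²-2*t-8.
The remaining quadratic factors as (t-4)(t+2).

(2*t-11)*(t+2)*(t-10)*(t-4)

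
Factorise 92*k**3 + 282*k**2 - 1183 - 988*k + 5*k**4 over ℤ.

Trying the rational-root candidates, k = -1 is a root, so (k + 1) divides it; the quotient is 5*k**3 + 87*k**2 + 195*k - 1183.
Next, k = 13/5 is a root, giving the factor (5*k - 13) and quotient k**2 + 20*k + 91.
The remaining quadratic factors as (k + 7)(k + 13).

(5*k - 13)*(k + 1)*(k + 13)*(k + 7)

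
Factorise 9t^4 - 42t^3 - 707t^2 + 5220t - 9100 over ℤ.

(3t - 10)(3t - 13)(t + 10)(t - 7)

Trying the rational-root candidates, t = 7 is a root, so (t - 7) is a factor; dividing leaves 9t^3 + 21t^2 - 560t + 1300.
Next, t = 10/3 is a root, so (3t - 10) divides it; the quotient is 3t^2 + 17t - 130.
The remaining quadratic factors as (3t - 13)(t + 10).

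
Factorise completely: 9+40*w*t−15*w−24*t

(5*w−3)*(8*t−3)

Group as (40*w*t−15*w) + (−24*t+9) = 5*w*(8*t−3) − 3*(8*t−3).
Both groups share the factor (8*t−3).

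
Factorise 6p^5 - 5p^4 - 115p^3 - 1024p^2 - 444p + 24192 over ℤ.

(2p - 9)(3p + 14)(p - 6)(p^2 + 5p + 32)

Among the possible rational roots, p = -14/3 is a root, giving the factor (3p + 14) and quotient 2p^4 - 11p^3 + 13p^2 - 402p + 1728.
Continuing, p = 6 is a root, giving the factor (p - 6) and quotient 2p^3 + p^2 + 19p - 288.
Continuing, p = 9/2 is a root, so (2p - 9) divides it; the quotient is p^2 + 5p + 32.
The quadratic p^2 + 5p + 32 has discriminant -103 < 0 and is irreducible over ℤ.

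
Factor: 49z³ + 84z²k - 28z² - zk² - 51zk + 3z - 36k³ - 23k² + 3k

Group: 7z(7z² + 3zk - 3z - 4k² - 3k) + (9k - 1)(7z² + 3zk - 3z - 4k² - 3k); both groups contain (7z² + 3zk - 3z - 4k² - 3k), so (7z + 9k - 1) is a factor with cofactor 7z² + 3zk - 3z - 4k² - 3k.
The cofactor groups again: 7z² + 3zk - 3z - 4k² - 3k = 7z(z + k) + (-4k - 3)(z + k); both groups contain (z + k), giving (7z - 4k - 3)(z + k).

(7z - 4k - 3)(7z + 9k - 1)(z + k)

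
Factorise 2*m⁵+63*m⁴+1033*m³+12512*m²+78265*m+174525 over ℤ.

(2*m+13)*(m+15)*(m+5)*(m²+5*m+179)

Trying the rational-root candidates, m = -15 is a root, so (m+15) divides it; the quotient is 2*m⁴+33*m³+538*m²+4442*m+11635.
Continuing, m = -5 is a root, giving the factor (m+5) and quotient 2*m³+23*m²+423*m+2327.
Next, m = -13/2 is a root, so (2*m+13) divides it; the quotient is m²+5*m+179.
The quadratic m²+5*m+179 has discriminant -691 < 0 and is irreducible over ℤ.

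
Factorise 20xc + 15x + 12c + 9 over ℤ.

Group as (20xc + 15x) + (12c + 9) = 5x(4c + 3) + 3(4c + 3).
Both groups share the factor (4c + 3).

(4c + 3)(5x + 3)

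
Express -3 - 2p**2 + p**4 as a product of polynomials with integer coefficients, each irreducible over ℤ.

Substitute u = p**2 to get a quadratic in u, then factor.
p**2 + 1 is irreducible over ℤ (sum of squares).
p**2 - 3 is irreducible over ℤ (3 is not a perfect square).

(p**2 + 1)(p**2 - 3)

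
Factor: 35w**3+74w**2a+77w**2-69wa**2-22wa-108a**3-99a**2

(7w-9a)(5w+12a+11)(w+a)

Group: 7w(5w**2+17wa+11w+12a**2+11a) - 9a(5w**2+17wa+11w+12a**2+11a); both groups contain (5w**2+17wa+11w+12a**2+11a), so (7w-9a) is a factor with cofactor 5w**2+17wa+11w+12a**2+11a.
The cofactor groups again: 5w**2+17wa+11w+12a**2+11a = 5w(w+a) + (12a+11)(w+a); both groups contain (w+a), giving (5w+12a+11)(w+a).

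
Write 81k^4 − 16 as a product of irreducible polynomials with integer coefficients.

Write as (9k^2)² − (4)², then factor 9k^2 − 4 once more.

(3k + 2)(3k − 2)(9k^2 + 4)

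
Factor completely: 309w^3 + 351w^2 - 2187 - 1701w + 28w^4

(4w - 9)(7w + 9)(w + 3)(w + 9)

Among the possible rational roots, w = -9 is a root, giving the factor (w + 9) and quotient 28w^3 + 57w^2 - 162w - 243.
Next, w = 9/4 is a root, so (4w - 9) is a factor; dividing leaves 7w^2 + 30w + 27.
The remaining quadratic factors as (w + 3)(7w + 9).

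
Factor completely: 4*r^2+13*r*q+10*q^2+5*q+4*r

Group: r*(4*r+5*q) + (2*q+1)*(4*r+5*q); both groups contain (4*r+5*q).

(r+2*q+1)*(4*r+5*q)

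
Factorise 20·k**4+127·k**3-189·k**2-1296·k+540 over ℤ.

Trying the rational-root candidates, k = 3 is a root, so (k-3) divides it; the quotient is 20·k**3+187·k**2+372·k-180.
Continuing, k = -15/4 is a root, so (4·k+15) divides it; the quotient is 5·k**2+28·k-12.
The remaining quadratic factors as (5·k-2)(k+6).

(4·k+15)·(5·k-2)·(k+6)·(k-3)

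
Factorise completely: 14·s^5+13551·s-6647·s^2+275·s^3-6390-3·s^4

(2·s-3)·(7·s-5)·(s-6)·(s^2+8·s+71)

Testing divisors of the constant over divisors of the leading coefficient, s = 3/2 is a root, so (2·s-3) is a factor; dividing leaves 7·s^4+9·s^3+151·s^2-3097·s+2130.
Continuing, s = 6 is a root, giving the factor (s-6) and quotient 7·s^3+51·s^2+457·s-355.
Continuing, s = 5/7 is a root, giving the factor (7·s-5) and quotient s^2+8·s+71.
The quadratic s^2+8·s+71 has discriminant -220 < 0 and is irreducible over ℤ.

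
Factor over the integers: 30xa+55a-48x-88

(5a-8)(6x+11)

Group as (30xa-48x) + (55a-88) = 6x(5a-8) + 11(5a-8).
Both groups share the factor (5a-8).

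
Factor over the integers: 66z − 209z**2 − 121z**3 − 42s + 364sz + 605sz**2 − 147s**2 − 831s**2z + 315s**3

Group: 7s(45s**2 − 48sz − 21s + 11z**2 + 19z − 6) − 11z(45s**2 − 48sz − 21s + 11z**2 + 19z − 6); both groups contain (45s**2 − 48sz − 21s + 11z**2 + 19z − 6), so (7s − 11z) is a factor with cofactor 45s**2 − 48sz − 21s + 11z**2 + 19z − 6.
The cofactor groups again: 45s**2 − 48sz − 21s + 11z**2 + 19z − 6 = 3s(15s − 11z + 3) + (−z − 2)(15s − 11z + 3); both groups contain (15s − 11z + 3), giving (3s − z − 2)(15s − 11z + 3).

(15s − 11z + 3)(3s − z − 2)(7s − 11z)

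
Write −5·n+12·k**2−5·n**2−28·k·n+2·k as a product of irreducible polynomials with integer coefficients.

(2·k−5·n)·(6·k+n+1)

Group: 2·k·(6·k+n+1) − 5·n·(6·k+n+1); both groups contain (6·k+n+1).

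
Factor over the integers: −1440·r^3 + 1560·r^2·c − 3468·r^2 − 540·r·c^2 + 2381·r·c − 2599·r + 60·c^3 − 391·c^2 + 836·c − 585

Group: 12·r·(−120·r^2 + 100·r·c − 239·r − 20·c^2 + 97·c − 117) + (−3·c + 5)·(−120·r^2 + 100·r·c − 239·r − 20·c^2 + 97·c − 117); both groups contain (−120·r^2 + 100·r·c − 239·r − 20·c^2 + 97·c − 117), so (12·r − 3·c + 5) is a factor with cofactor −120·r^2 + 100·r·c − 239·r − 20·c^2 + 97·c − 117.
The cofactor groups again: −120·r^2 + 100·r·c − 239·r − 20·c^2 + 97·c − 117 = −8·r·(15·r − 5·c + 13) + (4·c − 9)·(15·r − 5·c + 13); both groups contain (15·r − 5·c + 13), giving −(8·r − 4·c + 9)·(15·r − 5·c + 13).

−(12·r − 3·c + 5)·(8·r − 4·c + 9)·(15·r − 5·c + 13)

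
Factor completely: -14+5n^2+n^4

Substitute u = n^2 to get a quadratic in u, then factor.
n^2-2 is irreducible over ℤ (2 is not a perfect square).
n^2+7 is irreducible over ℤ (always positive, so no real roots).

(n^2+7)(n^2-2)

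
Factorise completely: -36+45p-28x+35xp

Group as (35xp-28x) + (45p-36) = 7x(5p-4) + 9(5p-4).
Both groups share the factor (5p-4).

(5p-4)(7x+9)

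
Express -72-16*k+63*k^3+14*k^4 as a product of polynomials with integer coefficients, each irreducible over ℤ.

Group as (14*k^4-16*k) + (63*k^3-72) = 2*k*(7*k^3-8) + 9*(7*k^3-8).
Both groups share the factor (7*k^3-8).

(2*k+9)*(7*k^3-8)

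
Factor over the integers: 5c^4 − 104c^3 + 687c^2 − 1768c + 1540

By the rational root theorem, c = 11 is a root, giving the factor (c − 11) and quotient 5c^3 − 49c^2 + 148c − 140.
Next, c = 5 is a root, so (c − 5) divides it; the quotient is 5c^2 − 24c + 28.
The remaining quadratic factors as (5c − 14)(c − 2).

(5c − 14)(c − 11)(c − 2)(c − 5)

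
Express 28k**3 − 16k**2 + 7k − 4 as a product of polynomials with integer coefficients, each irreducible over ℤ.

(7k − 4)(4k**2 + 1)

Group as (28k**3 + 7k) + (−16k**2 − 4) = 7k(4k**2 + 1) − 4(4k**2 + 1).
Both groups share the factor (4k**2 + 1).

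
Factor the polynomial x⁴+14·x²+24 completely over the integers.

Substitute u = x² to get a quadratic in u, then factor.
x²+12 is irreducible over ℤ (always positive, so no real roots).
x²+2 is irreducible over ℤ (always positive, so no real roots).

(x²+12)·(x²+2)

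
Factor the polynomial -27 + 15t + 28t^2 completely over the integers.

Need a pair with product 28·(-27) = -756 and sum 15: that's -21 and 36.
Split the middle term: 28t^2 - 21t + 36t - 27 = 7t(4t - 3) + 9(4t - 3).

(4t - 3)(7t + 9)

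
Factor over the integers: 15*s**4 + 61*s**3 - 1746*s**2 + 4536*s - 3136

By the rational root theorem, s = 8/5 is a root, so (5*s - 8) is a factor; dividing leaves 3*s**3 + 17*s**2 - 322*s + 392.
Then s = -14 is a root, so (s + 14) divides it; the quotient is 3*s**2 - 25*s + 28.
The remaining quadratic factors as (s - 7)(3*s - 4).

(3*s - 4)*(5*s - 8)*(s + 14)*(s - 7)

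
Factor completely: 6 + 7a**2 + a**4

Substitute u = a**2 to get a quadratic in u, then factor.
a**2 + 1 is irreducible over ℤ (sum of squares).
a**2 + 6 is irreducible over ℤ (always positive, so no real roots).

(a**2 + 1)(a**2 + 6)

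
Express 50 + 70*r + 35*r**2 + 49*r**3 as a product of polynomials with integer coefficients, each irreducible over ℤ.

Group as (49*r**3 + 70*r) + (35*r**2 + 50) = 7*r*(7*r**2 + 10) + 5*(7*r**2 + 10).
Both groups share the factor (7*r**2 + 10).

(7*r + 5)*(7*r**2 + 10)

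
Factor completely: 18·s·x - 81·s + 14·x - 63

(2·x - 9)·(9·s + 7)

Group as (18·s·x - 81·s) + (14·x - 63) = 9·s·(2·x - 9) + 7·(2·x - 9).
Both groups share the factor (2·x - 9).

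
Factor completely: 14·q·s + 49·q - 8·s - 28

(2·s + 7)·(7·q - 4)

Group as (14·q·s + 49·q) + (-8·s - 28) = 7·q·(2·s + 7) - 4·(2·s + 7).
Both groups share the factor (2·s + 7).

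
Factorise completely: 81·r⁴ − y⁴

Difference of squares twice: with A = 3·r and B = y, A⁴ − B⁴ = (A² − B²)(A² + B²), and A² − B² factors again.

(3·r + y)·(3·r − y)·(9·r² + y²)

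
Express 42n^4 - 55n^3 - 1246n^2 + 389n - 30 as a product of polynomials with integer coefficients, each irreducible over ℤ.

(6n - 1)(7n - 1)(n + 5)(n - 6)

Among the possible rational roots, n = -5 is a root, so (n + 5) divides it; the quotient is 42n^3 - 265n^2 + 79n - 6.
Next, n = 1/7 is a root, so (7n - 1) divides it; the quotient is 6n^2 - 37n + 6.
The remaining quadratic factors as (n - 6)(6n - 1).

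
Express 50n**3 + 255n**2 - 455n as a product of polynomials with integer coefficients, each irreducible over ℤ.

Pull out the common factor 5n, then factor the remaining trinomial.

5n(2n + 13)(5n - 7)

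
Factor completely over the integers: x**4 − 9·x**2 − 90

(x**2 + 6)·(x**2 − 15)

Substitute u = x**2 to get a quadratic in u, then factor.
x**2 + 6 is irreducible over ℤ (always positive, so no real roots).
x**2 − 15 is irreducible over ℤ (15 is not a perfect square).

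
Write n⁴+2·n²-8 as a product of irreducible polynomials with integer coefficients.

(n²+4)·(n²-2)

Substitute u = n² to get a quadratic in u, then factor.
n²+4 is irreducible over ℤ (sum of squares).
n²-2 is irreducible over ℤ (2 is not a perfect square).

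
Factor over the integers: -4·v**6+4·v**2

-4·v**2·(v+1)·(v-1)·(v**2+1)

Factor out 4·v**2 first: what remains is -v**4+1.
Recognize a difference of squares with the parts 1 and v**2.
-v**2+1 is again a difference of squares: (-v+1)·(v+1).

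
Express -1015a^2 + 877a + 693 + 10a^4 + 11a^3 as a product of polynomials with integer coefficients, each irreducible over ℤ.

By the rational root theorem, a = -1/2 is a root, so (2a + 1) divides it; the quotient is 5a^3 + 3a^2 - 509a + 693.
Continuing, a = -11 is a root, so (a + 11) divides it; the quotient is 5a^2 - 52a + 63.
The remaining quadratic factors as (a - 9)(5a - 7).

(2a + 1)(5a - 7)(a + 11)(a - 9)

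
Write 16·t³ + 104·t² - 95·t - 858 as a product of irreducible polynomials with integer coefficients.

Trying the rational-root candidates, t = -6 is a root, giving the factor (t + 6) and quotient 16·t² + 8·t - 143.
The remaining quadratic factors as (4·t + 13)(4·t - 11).

(4·t + 13)·(4·t - 11)·(t + 6)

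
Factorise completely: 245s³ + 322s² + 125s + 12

(5s + 3)(7s + 1)(7s + 4)

Trying the rational-root candidates, s = -3/5 is a root, giving the factor (5s + 3) and quotient 49s² + 35s + 4.
The remaining quadratic factors as (7s + 4)(7s + 1).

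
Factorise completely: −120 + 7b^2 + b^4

Substitute u = b^2 to get a quadratic in u, then factor.
b^2 − 8 is irreducible over ℤ (8 is not a perfect square).
b^2 + 15 is irreducible over ℤ (always positive, so no real roots).

(b^2 + 15)(b^2 − 8)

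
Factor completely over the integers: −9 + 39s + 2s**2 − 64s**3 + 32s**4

(2s − 3)(4s + 3)(4s − 1)(s − 1)

Testing divisors of the constant over divisors of the leading coefficient, s = −3/4 is a root, so (4s + 3) divides it; the quotient is 8s**3 − 22s**2 + 17s − 3.
Then s = 1/4 is a root, so (4s − 1) divides it; the quotient is 2s**2 − 5s + 3.
The remaining quadratic factors as (s − 1)(2s − 3).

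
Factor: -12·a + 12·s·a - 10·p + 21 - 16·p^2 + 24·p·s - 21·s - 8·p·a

-(2·p - 3·s + 3)·(8·p + 4·a - 7)

Group: -2·p·(8·p + 4·a - 7) + (3·s - 3)·(8·p + 4·a - 7); both groups contain (8·p + 4·a - 7).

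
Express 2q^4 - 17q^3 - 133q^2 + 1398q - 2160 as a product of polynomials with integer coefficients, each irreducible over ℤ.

(2q - 15)(q + 9)(q - 2)(q - 8)

Among the possible rational roots, q = 2 is a root, so (q - 2) is a factor; dividing leaves 2q^3 - 13q^2 - 159q + 1080.
Then q = 8 is a root, so (q - 8) is a factor; dividing leaves 2q^2 + 3q - 135.
The remaining quadratic factors as (2q - 15)(q + 9).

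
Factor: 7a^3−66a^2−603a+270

(7a−3)(a+6)(a−15)

Trying the rational-root candidates, a = 15 is a root, so (a−15) is a factor; dividing leaves 7a^2+39a−18.
The remaining quadratic factors as (a+6)(7a−3).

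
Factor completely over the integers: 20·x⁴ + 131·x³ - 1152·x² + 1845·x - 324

(4·x - 9)·(5·x - 1)·(x + 12)·(x - 3)

By the rational root theorem, x = -12 is a root, so (x + 12) is a factor; dividing leaves 20·x³ - 109·x² + 156·x - 27.
Continuing, x = 3 is a root, so (x - 3) divides it; the quotient is 20·x² - 49·x + 9.
The remaining quadratic factors as (4·x - 9)(5·x - 1).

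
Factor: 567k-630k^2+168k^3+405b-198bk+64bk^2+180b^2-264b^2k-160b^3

-(4b+4k-9)(5b+7k)(8b-6k+9)

Group: 5b(-32b^2-8bk+36b+24k^2-90k+81) + 7k(-32b^2-8bk+36b+24k^2-90k+81); both groups contain (-32b^2-8bk+36b+24k^2-90k+81), so (5b+7k) is a factor with cofactor -32b^2-8bk+36b+24k^2-90k+81.
The cofactor groups again: -32b^2-8bk+36b+24k^2-90k+81 = -8b(4b+4k-9) + (6k-9)(4b+4k-9); both groups contain (4b+4k-9), giving -(8b-6k+9)(4b+4k-9).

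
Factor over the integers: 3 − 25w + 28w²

Need a pair with product 28·3 = 84 and sum −25: that's −4 and −21.
Split the middle term: 28w² − 4w − 21w + 3 = 4w(7w − 1) − 3(7w − 1).

(4w − 3)(7w − 1)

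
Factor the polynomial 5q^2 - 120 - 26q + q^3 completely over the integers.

(q + 4)(q + 6)(q - 5)

Among the possible rational roots, q = -6 is a root, so (q + 6) is a factor; dividing leaves q^2 - q - 20.
The remaining quadratic factors as (q + 4)(q - 5).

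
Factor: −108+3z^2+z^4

(z+3)(z−3)(z^2+12)

Substitute u = z^2 to get a quadratic in u, then factor.
z^2+12 is irreducible over ℤ (always positive, so no real roots).
z^2−9 is a difference of squares.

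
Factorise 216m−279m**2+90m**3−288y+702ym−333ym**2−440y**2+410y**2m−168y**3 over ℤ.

−(4y−3m)(6y−5m+8)(7y−6m+9)

Group: 4y(−42y**2+71ym−110y−30m**2+93m−72) − 3m(−42y**2+71ym−110y−30m**2+93m−72); both groups contain (−42y**2+71ym−110y−30m**2+93m−72), so (4y−3m) is a factor with cofactor −42y**2+71ym−110y−30m**2+93m−72.
The cofactor groups again: −42y**2+71ym−110y−30m**2+93m−72 = −6y(7y−6m+9) + (5m−8)(7y−6m+9); both groups contain (7y−6m+9), giving −(6y−5m+8)(7y−6m+9).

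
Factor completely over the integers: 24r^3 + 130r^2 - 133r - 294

(4r - 7)(6r + 7)(r + 6)

Among the possible rational roots, r = -6 is a root, so (r + 6) is a factor; dividing leaves 24r^2 - 14r - 49.
The remaining quadratic factors as (4r - 7)(6r + 7).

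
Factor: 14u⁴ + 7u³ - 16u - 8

Group as (14u⁴ - 16u) + (7u³ - 8) = 2u(7u³ - 8) + (7u³ - 8).
Both groups share the factor (7u³ - 8).

(2u + 1)(7u³ - 8)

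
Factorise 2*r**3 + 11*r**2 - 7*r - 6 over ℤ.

(2*r + 1)*(r + 6)*(r - 1)

Trying the rational-root candidates, r = 1 is a root, so (r - 1) divides it; the quotient is 2*r**2 + 13*r + 6.
The remaining quadratic factors as (r + 6)(2*r + 1).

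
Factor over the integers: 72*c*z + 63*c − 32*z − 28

(8*z + 7)*(9*c − 4)

Group as (72*c*z + 63*c) + (−32*z − 28) = 9*c*(8*z + 7) − 4*(8*z + 7).
Both groups share the factor (8*z + 7).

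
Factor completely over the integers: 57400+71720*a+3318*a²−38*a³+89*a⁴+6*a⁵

(6*a+5)*(a+10)*(a+14)*(a²−10*a+82)

Testing divisors of the constant over divisors of the leading coefficient, a = −10 is a root, so (a+10) divides it; the quotient is 6*a⁴+29*a³−328*a²+6598*a+5740.
Continuing, a = −5/6 is a root, so (6*a+5) divides it; the quotient is a³+4*a²−58*a+1148.
Then a = −14 is a root, so (a+14) is a factor; dividing leaves a²−10*a+82.
The quadratic a²−10*a+82 has discriminant −228 < 0 and is irreducible over ℤ.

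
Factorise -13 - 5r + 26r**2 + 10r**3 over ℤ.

(5r + 13)(2r**2 - 1)

Group as (10r**3 - 5r) + (26r**2 - 13) = 5r(2r**2 - 1) + 13(2r**2 - 1).
Both groups share the factor (2r**2 - 1).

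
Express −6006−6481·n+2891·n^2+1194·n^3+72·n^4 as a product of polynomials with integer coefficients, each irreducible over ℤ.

(3·n+14)·(4·n+3)·(6·n−11)·(n+13)

Trying the rational-root candidates, n = −3/4 is a root, giving the factor (4·n+3) and quotient 18·n^3+285·n^2+509·n−2002.
Continuing, n = 11/6 is a root, so (6·n−11) is a factor; dividing leaves 3·n^2+53·n+182.
The remaining quadratic factors as (n+13)(3·n+14).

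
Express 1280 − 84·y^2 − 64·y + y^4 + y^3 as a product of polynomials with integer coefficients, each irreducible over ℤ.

(y + 5)·(y + 8)·(y − 4)·(y − 8)

Trying the rational-root candidates, y = −5 is a root, so (y + 5) is a factor; dividing leaves y^3 − 4·y^2 − 64·y + 256.
Continuing, y = 4 is a root, giving the factor (y − 4) and quotient y^2 − 64.
The remaining quadratic factors as (y + 8)(y − 8).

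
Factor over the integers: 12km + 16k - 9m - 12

Group as (12km + 16k) + (-9m - 12) = 4k(3m + 4) - 3(3m + 4).
Both groups share the factor (3m + 4).

(3m + 4)(4k - 3)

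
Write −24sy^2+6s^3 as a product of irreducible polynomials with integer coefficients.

6s(s+2y)(s−2y)

Every term has a factor of 6s. Then s^2−4y^2 = (s)² − (2y)².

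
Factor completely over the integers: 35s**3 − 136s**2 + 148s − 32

(5s − 8)(7s − 2)(s − 2)

Testing divisors of the constant over divisors of the leading coefficient, s = 2 is a root, so (s − 2) is a factor; dividing leaves 35s**2 − 66s + 16.
The remaining quadratic factors as (7s − 2)(5s − 8).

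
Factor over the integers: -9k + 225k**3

Every term has a factor of 9k. Then 25k**2 - 1 = (5k)² − (1)².

9k(5k + 1)(5k - 1)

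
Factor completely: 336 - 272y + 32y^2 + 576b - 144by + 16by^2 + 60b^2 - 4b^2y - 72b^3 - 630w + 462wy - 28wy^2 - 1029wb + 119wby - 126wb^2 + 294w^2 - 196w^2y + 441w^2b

Group: 9b(49w^2 - 14wb + 7wy - 105w - 8b^2 - 4by + 12b - 8y + 56) + (-4y + 6)(49w^2 - 14wb + 7wy - 105w - 8b^2 - 4by + 12b - 8y + 56); both groups contain (49w^2 - 14wb + 7wy - 105w - 8b^2 - 4by + 12b - 8y + 56), so (9b - 4y + 6) is a factor with cofactor 49w^2 - 14wb + 7wy - 105w - 8b^2 - 4by + 12b - 8y + 56.
The cofactor groups again: 49w^2 - 14wb + 7wy - 105w - 8b^2 - 4by + 12b - 8y + 56 = 7w(7w + 2b + y - 7) + (-4b - 8)(7w + 2b + y - 7); both groups contain (7w + 2b + y - 7), giving (7w - 4b - 8)(7w + 2b + y - 7).

(7w - 4b - 8)(7w + 2b + y - 7)(9b - 4y + 6)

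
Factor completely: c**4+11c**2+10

(c**2+1)(c**2+10)

Substitute u = c**2 to get a quadratic in u, then factor.
c**2+10 is irreducible over ℤ (always positive, so no real roots).
c**2+1 is irreducible over ℤ (sum of squares).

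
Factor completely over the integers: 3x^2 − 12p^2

Factor out 3, leaving x^2 − 4p^2, which is a difference of two squares.

3(x − 2p)(x + 2p)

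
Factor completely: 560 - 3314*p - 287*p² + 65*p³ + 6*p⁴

Testing divisors of the constant over divisors of the leading coefficient, p = -10 is a root, so (p + 10) is a factor; dividing leaves 6*p³ + 5*p² - 337*p + 56.
Continuing, p = 1/6 is a root, so (6*p - 1) divides it; the quotient is p² + p - 56.
The remaining quadratic factors as (p + 8)(p - 7).

(6*p - 1)*(p + 10)*(p + 8)*(p - 7)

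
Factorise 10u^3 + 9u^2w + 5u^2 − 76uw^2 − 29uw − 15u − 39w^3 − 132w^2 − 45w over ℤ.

(2u + w + 3)(5u − 13w − 5)(u + 3w)

Group: 2u(5u^2 + 2uw − 5u − 39w^2 − 15w) + (w + 3)(5u^2 + 2uw − 5u − 39w^2 − 15w); both groups contain (5u^2 + 2uw − 5u − 39w^2 − 15w), so (2u + w + 3) is a factor with cofactor 5u^2 + 2uw − 5u − 39w^2 − 15w.
The cofactor groups again: 5u^2 + 2uw − 5u − 39w^2 − 15w = u(5u − 13w − 5) + 3w(5u − 13w − 5); both groups contain (5u − 13w − 5), giving (u + 3w)(5u − 13w − 5).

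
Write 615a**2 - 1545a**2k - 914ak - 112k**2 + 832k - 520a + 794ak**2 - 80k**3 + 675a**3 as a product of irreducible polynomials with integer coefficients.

Group: 5a(135a**2 - 93ak + 123a + 10k**2 + 14k - 104) - 8k(135a**2 - 93ak + 123a + 10k**2 + 14k - 104); both groups contain (135a**2 - 93ak + 123a + 10k**2 + 14k - 104), so (5a - 8k) is a factor with cofactor 135a**2 - 93ak + 123a + 10k**2 + 14k - 104.
The cofactor groups again: 135a**2 - 93ak + 123a + 10k**2 + 14k - 104 = 15a(9a - 5k + 13) + (-2k - 8)(9a - 5k + 13); both groups contain (9a - 5k + 13), giving (15a - 2k - 8)(9a - 5k + 13).

(15a - 2k - 8)(5a - 8k)(9a - 5k + 13)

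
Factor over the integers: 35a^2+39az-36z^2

(5a-3z)(7a+12z)

Group: 7a(5a-3z) + 12z(5a-3z); both groups contain (5a-3z).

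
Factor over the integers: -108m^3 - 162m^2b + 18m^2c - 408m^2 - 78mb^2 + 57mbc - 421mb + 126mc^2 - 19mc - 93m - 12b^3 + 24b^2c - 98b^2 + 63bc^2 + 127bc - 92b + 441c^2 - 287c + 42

-(6m + 2b - 7c + 3)(9m + 6b + 9c - 2)(2m + b + 7)

Group: 6m(-18m^2 - 21mb - 18mc - 59m - 6b^2 - 9bc - 40b - 63c + 14) + (2b - 7c + 3)(-18m^2 - 21mb - 18mc - 59m - 6b^2 - 9bc - 40b - 63c + 14); both groups contain (-18m^2 - 21mb - 18mc - 59m - 6b^2 - 9bc - 40b - 63c + 14), so (6m + 2b - 7c + 3) is a factor with cofactor -18m^2 - 21mb - 18mc - 59m - 6b^2 - 9bc - 40b - 63c + 14.
The cofactor groups again: -18m^2 - 21mb - 18mc - 59m - 6b^2 - 9bc - 40b - 63c + 14 = -9m(2m + b + 7) + (-6b - 9c + 2)(2m + b + 7); both groups contain (2m + b + 7), giving -(9m + 6b + 9c - 2)(2m + b + 7).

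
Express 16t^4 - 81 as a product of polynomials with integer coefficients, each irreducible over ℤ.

(2t + 3)(2t - 3)(4t^2 + 9)

(2t)⁴ − (3)⁴ = ((2t)² − (3)²)((2t)² + (3)²); the first factor splits again, the second (4t^2 + 9) is irreducible.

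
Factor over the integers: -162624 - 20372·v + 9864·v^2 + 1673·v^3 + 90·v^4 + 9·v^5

Testing divisors of the constant over divisors of the leading coefficient, v = -14/3 is a root, so (3·v + 14) is a factor; dividing leaves 3·v^4 + 16·v^3 + 483·v^2 + 1034·v - 11616.
Then v = -6 is a root, so (v + 6) is a factor; dividing leaves 3·v^3 - 2·v^2 + 495·v - 1936.
Continuing, v = 11/3 is a root, giving the factor (3·v - 11) and quotient v^2 + 3·v + 176.
The quadratic v^2 + 3·v + 176 has discriminant -695 < 0 and is irreducible over ℤ.

(3·v + 14)·(3·v - 11)·(v + 6)·(v^2 + 3·v + 176)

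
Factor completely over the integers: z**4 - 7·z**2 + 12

Substitute u = z**2 to get a quadratic in u, then factor.
z**2 - 4 is a difference of squares.
z**2 - 3 is irreducible over ℤ (3 is not a perfect square).

(z + 2)·(z - 2)·(z**2 - 3)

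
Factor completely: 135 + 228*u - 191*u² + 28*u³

(4*u - 9)*(7*u + 3)*(u - 5)

Testing divisors of the constant over divisors of the leading coefficient, u = 9/4 is a root, so (4*u - 9) is a factor; dividing leaves 7*u² - 32*u - 15.
The remaining quadratic factors as (u - 5)(7*u + 3).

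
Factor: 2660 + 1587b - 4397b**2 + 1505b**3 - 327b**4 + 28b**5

Trying the rational-root candidates, b = 5/4 is a root, so (4b - 5) is a factor; dividing leaves 7b**4 - 73b**3 + 285b**2 - 743b - 532.
Next, b = 7 is a root, so (b - 7) is a factor; dividing leaves 7b**3 - 24b**2 + 117b + 76.
Next, b = -4/7 is a root, so (7b + 4) divides it; the quotient is b**2 - 4b + 19.
The quadratic b**2 - 4b + 19 has discriminant -60 < 0 and is irreducible over ℤ.

(4b - 5)(7b + 4)(b - 7)(b**2 - 4b + 19)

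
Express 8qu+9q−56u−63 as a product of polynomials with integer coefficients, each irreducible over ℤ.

Group as (8qu+9q) + (−56u−63) = q(8u+9) − 7(8u+9).
Both groups share the factor (8u+9).

(8u+9)(q−7)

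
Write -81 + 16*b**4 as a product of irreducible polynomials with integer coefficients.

Difference of squares twice: with A = 2*b and B = 3, A⁴ − B⁴ = (A² − B²)(A² + B²), and A² − B² factors again.

(2*b + 3)*(2*b - 3)*(4*b**2 + 9)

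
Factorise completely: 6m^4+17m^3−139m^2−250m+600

Trying the rational-root candidates, m = 4 is a root, so (m−4) is a factor; dividing leaves 6m^3+41m^2+25m−150.
Next, m = −10/3 is a root, so (3m+10) divides it; the quotient is 2m^2+7m−15.
The remaining quadratic factors as (2m−3)(m+5).

(2m−3)(3m+10)(m+5)(m−4)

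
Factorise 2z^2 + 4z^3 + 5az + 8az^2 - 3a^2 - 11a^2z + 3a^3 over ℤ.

Group: 3a(a^2 - 4az - a + 4z^2 + 2z) + z(a^2 - 4az - a + 4z^2 + 2z); both groups contain (a^2 - 4az - a + 4z^2 + 2z), so (3a + z) is a factor with cofactor a^2 - 4az - a + 4z^2 + 2z.
The cofactor groups again: a^2 - 4az - a + 4z^2 + 2z = a(a - 2z) + (-2z - 1)(a - 2z); both groups contain (a - 2z), giving (a - 2z - 1)(a - 2z).

(3a + z)(a - 2z)(a - 2z - 1)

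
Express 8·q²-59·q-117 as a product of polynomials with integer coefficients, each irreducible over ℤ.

Need a pair with product 8·(-117) = -936 and sum -59: that's 13 and -72.
Split the middle term: 8·q²+13·q - 72·q-117 = q·(8·q+13) - 9·(8·q+13).

(8·q+13)·(q-9)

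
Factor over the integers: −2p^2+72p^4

Pull out the common factor 2p^2; 36p^2−1 is a difference of squares.

2p^2(6p+1)(6p−1)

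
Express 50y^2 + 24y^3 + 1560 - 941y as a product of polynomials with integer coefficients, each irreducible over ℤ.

(4y - 15)(6y - 13)(y + 8)

Among the possible rational roots, y = 13/6 is a root, so (6y - 13) divides it; the quotient is 4y^2 + 17y - 120.
The remaining quadratic factors as (4y - 15)(y + 8).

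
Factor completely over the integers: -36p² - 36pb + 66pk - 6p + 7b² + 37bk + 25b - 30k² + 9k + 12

-(6p - b - 6k - 3)(6p + 7b - 5k + 4)

Group: -6p(6p + 7b - 5k + 4) + (b + 6k + 3)(6p + 7b - 5k + 4); both groups contain (6p + 7b - 5k + 4).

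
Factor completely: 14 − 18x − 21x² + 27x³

(9x − 7)(3x² − 2)

Group as (27x³ − 18x) + (−21x² + 14) = 9x(3x² − 2) − 7(3x² − 2).
Both groups share the factor (3x² − 2).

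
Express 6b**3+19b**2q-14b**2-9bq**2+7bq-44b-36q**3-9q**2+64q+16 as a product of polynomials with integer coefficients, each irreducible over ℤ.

(2b+3q+4)(3b-4q-1)(b+3q-4)

Group: 2b(3b**2+5bq-13b-12q**2+13q+4) + (3q+4)(3b**2+5bq-13b-12q**2+13q+4); both groups contain (3b**2+5bq-13b-12q**2+13q+4), so (2b+3q+4) is a factor with cofactor 3b**2+5bq-13b-12q**2+13q+4.
The cofactor groups again: 3b**2+5bq-13b-12q**2+13q+4 = b(3b-4q-1) + (3q-4)(3b-4q-1); both groups contain (3b-4q-1), giving (b+3q-4)(3b-4q-1).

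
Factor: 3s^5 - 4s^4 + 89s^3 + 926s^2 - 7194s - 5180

(3s + 2)(s + 7)(s - 5)(s^2 - 4s + 74)

Trying the rational-root candidates, s = -7 is a root, so (s + 7) divides it; the quotient is 3s^4 - 25s^3 + 264s^2 - 922s - 740.
Next, s = 5 is a root, so (s - 5) is a factor; dividing leaves 3s^3 - 10s^2 + 214s + 148.
Continuing, s = -2/3 is a root, giving the factor (3s + 2) and quotient s^2 - 4s + 74.
The quadratic s^2 - 4s + 74 has discriminant -280 < 0 and is irreducible over ℤ.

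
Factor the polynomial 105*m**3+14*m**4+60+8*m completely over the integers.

(2*m+15)*(7*m**3+4)

Group as (14*m**4+8*m) + (105*m**3+60) = 2*m*(7*m**3+4) + 15*(7*m**3+4).
Both groups share the factor (7*m**3+4).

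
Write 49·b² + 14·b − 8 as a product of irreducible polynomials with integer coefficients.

Need a pair with product 49·(−8) = −392 and sum 14: that's 28 and −14.
Split the middle term: 49·b² + 28·b − 14·b − 8 = 7·b·(7·b + 4) − 2·(7·b + 4).

(7·b + 4)·(7·b − 2)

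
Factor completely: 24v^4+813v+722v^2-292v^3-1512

Testing divisors of the constant over divisors of the leading coefficient, v = 9/2 is a root, so (2v-9) divides it; the quotient is 12v^3-92v^2-53v+168.
Then v = -3/2 is a root, so (2v+3) divides it; the quotient is 6v^2-55v+56.
The remaining quadratic factors as (v-8)(6v-7).

(2v+3)(2v-9)(6v-7)(v-8)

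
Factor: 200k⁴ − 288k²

8k²(5k + 6)(5k − 6)

Pull out the common factor 8k²; 25k² − 36 is a difference of squares.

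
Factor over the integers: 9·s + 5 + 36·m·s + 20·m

Group as (36·m·s + 20·m) + (9·s + 5) = 4·m·(9·s + 5) + (9·s + 5).
Both groups share the factor (9·s + 5).

(4·m + 1)·(9·s + 5)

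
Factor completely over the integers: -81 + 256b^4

(4b)⁴ − (3)⁴ = ((4b)² − (3)²)((4b)² + (3)²); the first factor splits again, the second (16b^2 + 9) is irreducible.

(4b + 3)(4b - 3)(16b^2 + 9)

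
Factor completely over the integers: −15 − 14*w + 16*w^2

Need a pair with product 16·(−15) = −240 and sum −14: that's −24 and 10.
Split the middle term: 16*w^2 − 24*w + 10*w − 15 = 8*w*(2*w − 3) + 5*(2*w − 3).

(2*w − 3)*(8*w + 5)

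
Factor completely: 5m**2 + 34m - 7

(5m - 1)(m + 7)

Need a pair with product 5·(-7) = -35 and sum 34: that's -1 and 35.
Split the middle term: 5m**2 - m + 35m - 7 = m(5m - 1) + 7(5m - 1).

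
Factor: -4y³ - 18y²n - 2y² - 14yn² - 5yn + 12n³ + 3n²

Group: 2y(-2y² - 5yn + 3n²) + (4n + 1)(-2y² - 5yn + 3n²); both groups contain (-2y² - 5yn + 3n²), so (2y + 4n + 1) is a factor with cofactor -2y² - 5yn + 3n².
The cofactor groups again: -2y² - 5yn + 3n² = -y(2y - n) - 3n(2y - n); both groups contain (2y - n), giving -(y + 3n)(2y - n).

-(2y - n)(y + 3n)(2y + 4n + 1)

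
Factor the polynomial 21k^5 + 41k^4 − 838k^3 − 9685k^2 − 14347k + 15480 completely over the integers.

(3k + 8)(7k − 5)(k − 9)(k^2 + 9k + 43)

Among the possible rational roots, k = 5/7 is a root, so (7k − 5) divides it; the quotient is 3k^4 + 8k^3 − 114k^2 − 1465k − 3096.
Continuing, k = −8/3 is a root, giving the factor (3k + 8) and quotient k^3 − 38k − 387.
Continuing, k = 9 is a root, so (k − 9) is a factor; dividing leaves k^2 + 9k + 43.
The quadratic k^2 + 9k + 43 has discriminant −91 < 0 and is irreducible over ℤ.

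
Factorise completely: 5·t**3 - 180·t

5·t·(t + 6)·(t - 6)

Factor out 5·t, leaving t**2 - 36, which is a difference of two squares.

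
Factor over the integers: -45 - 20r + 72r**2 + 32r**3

(4r + 9)(8r**2 - 5)

Group as (32r**3 - 20r) + (72r**2 - 45) = 4r(8r**2 - 5) + 9(8r**2 - 5).
Both groups share the factor (8r**2 - 5).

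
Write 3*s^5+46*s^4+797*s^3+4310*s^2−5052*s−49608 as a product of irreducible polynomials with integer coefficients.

(3*s+13)*(s+6)*(s−3)*(s^2+8*s+212)

Testing divisors of the constant over divisors of the leading coefficient, s = −6 is a root, so (s+6) is a factor; dividing leaves 3*s^4+28*s^3+629*s^2+536*s−8268.
Continuing, s = −13/3 is a root, so (3*s+13) is a factor; dividing leaves s^3+5*s^2+188*s−636.
Continuing, s = 3 is a root, giving the factor (s−3) and quotient s^2+8*s+212.
The quadratic s^2+8*s+212 has discriminant −784 < 0 and is irreducible over ℤ.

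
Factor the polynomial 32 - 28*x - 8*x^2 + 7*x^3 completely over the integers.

(7*x - 8)*(x + 2)*(x - 2)

Among the possible rational roots, x = -2 is a root, giving the factor (x + 2) and quotient 7*x^2 - 22*x + 16.
The remaining quadratic factors as (7*x - 8)(x - 2).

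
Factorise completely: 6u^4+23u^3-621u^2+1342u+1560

By the rational root theorem, u = 4 is a root, giving the factor (u-4) and quotient 6u^3+47u^2-433u-390.
Next, u = 6 is a root, so (u-6) divides it; the quotient is 6u^2+83u+65.
The remaining quadratic factors as (6u+5)(u+13).

(6u+5)(u+13)(u-4)(u-6)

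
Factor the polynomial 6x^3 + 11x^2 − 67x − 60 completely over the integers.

(6x + 5)(x + 4)(x − 3)

Testing divisors of the constant over divisors of the leading coefficient, x = −4 is a root, so (x + 4) divides it; the quotient is 6x^2 − 13x − 15.
The remaining quadratic factors as (x − 3)(6x + 5).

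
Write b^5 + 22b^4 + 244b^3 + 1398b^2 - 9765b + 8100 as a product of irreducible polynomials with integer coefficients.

By the rational root theorem, b = 3 is a root, so (b - 3) divides it; the quotient is b^4 + 25b^3 + 319b^2 + 2355b - 2700.
Next, b = 1 is a root, so (b - 1) is a factor; dividing leaves b^3 + 26b^2 + 345b + 2700.
Then b = -15 is a root, so (b + 15) divides it; the quotient is b^2 + 11b + 180.
The quadratic b^2 + 11b + 180 has discriminant -599 < 0 and is irreducible over ℤ.

(b + 15)(b - 1)(b - 3)(b^2 + 11b + 180)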